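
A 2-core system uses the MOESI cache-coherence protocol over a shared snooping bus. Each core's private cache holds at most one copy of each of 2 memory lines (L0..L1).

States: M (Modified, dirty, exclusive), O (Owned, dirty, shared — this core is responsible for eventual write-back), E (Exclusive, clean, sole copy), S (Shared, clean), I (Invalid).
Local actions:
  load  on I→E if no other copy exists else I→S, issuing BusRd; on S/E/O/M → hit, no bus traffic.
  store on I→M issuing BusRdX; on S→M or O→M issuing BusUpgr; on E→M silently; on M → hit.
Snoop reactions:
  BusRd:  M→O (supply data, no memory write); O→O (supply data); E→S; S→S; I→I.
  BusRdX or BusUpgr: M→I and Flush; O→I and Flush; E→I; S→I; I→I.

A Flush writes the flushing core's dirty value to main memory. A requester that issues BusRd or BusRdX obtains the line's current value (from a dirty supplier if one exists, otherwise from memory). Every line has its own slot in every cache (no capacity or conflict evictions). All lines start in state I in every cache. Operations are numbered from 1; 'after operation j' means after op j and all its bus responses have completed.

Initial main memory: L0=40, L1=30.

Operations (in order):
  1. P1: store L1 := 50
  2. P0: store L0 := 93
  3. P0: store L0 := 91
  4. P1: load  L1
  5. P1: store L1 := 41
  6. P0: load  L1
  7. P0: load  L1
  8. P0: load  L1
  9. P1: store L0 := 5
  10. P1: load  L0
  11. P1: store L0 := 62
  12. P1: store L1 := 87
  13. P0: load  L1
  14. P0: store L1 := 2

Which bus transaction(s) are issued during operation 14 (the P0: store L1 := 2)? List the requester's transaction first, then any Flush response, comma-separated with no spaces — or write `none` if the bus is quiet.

bus = BusUpgr,Flush

  op1 P1: store L1 := 50 → I/M on L1; bus BusRdX; mem=30
  op2 P0: store L0 := 93 → M/I on L0; bus BusRdX; mem=40
  op3 P0: store L0 := 91 → M/I on L0; bus (none); mem=40
  op4 P1: load  L1 → I/M on L1; bus (none); mem=30
  op5 P1: store L1 := 41 → I/M on L1; bus (none); mem=30
  op6 P0: load  L1 → S/O on L1; bus BusRd; mem=30
  op7 P0: load  L1 → S/O on L1; bus (none); mem=30
  op8 P0: load  L1 → S/O on L1; bus (none); mem=30
  op9 P1: store L0 := 5 → I/M on L0; bus BusRdX Flush; mem=91
  op10 P1: load  L0 → I/M on L0; bus (none); mem=91
  op11 P1: store L0 := 62 → I/M on L0; bus (none); mem=91
  op12 P1: store L1 := 87 → I/M on L1; bus BusUpgr; mem=30
  op13 P0: load  L1 → S/O on L1; bus BusRd; mem=30
  op14 P0: store L1 := 2 → M/I on L1; bus BusUpgr Flush; mem=87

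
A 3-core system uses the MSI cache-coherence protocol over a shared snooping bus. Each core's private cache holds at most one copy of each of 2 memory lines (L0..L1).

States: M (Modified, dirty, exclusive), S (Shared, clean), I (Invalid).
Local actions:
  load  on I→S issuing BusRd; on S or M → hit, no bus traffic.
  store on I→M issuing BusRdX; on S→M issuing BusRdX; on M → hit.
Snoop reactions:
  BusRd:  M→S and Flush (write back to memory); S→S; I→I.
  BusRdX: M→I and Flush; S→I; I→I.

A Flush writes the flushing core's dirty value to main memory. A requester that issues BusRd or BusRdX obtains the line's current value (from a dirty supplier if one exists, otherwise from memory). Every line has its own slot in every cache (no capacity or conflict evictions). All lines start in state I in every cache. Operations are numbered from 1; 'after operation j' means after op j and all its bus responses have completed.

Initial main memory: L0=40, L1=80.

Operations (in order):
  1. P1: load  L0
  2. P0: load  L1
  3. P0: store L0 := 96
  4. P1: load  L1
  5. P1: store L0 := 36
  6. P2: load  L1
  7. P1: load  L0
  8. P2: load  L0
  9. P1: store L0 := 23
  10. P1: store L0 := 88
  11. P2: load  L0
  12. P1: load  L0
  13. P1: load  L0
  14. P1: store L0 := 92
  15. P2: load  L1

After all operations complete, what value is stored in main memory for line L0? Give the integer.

step 1: P1: load  L0  ⟶  ISI  (L0)  txn=BusRd  M[L0]=40
step 2: P0: load  L1  ⟶  SII  (L1)  txn=BusRd  M[L1]=80
step 3: P0: store L0 := 96  ⟶  MII  (L0)  txn=BusRdX  M[L0]=40
step 4: P1: load  L1  ⟶  SSI  (L1)  txn=BusRd  M[L1]=80
step 5: P1: store L0 := 36  ⟶  IMI  (L0)  txn=BusRdX+Flush  M[L0]=96
step 6: P2: load  L1  ⟶  SSS  (L1)  txn=BusRd  M[L1]=80
step 7: P1: load  L0  ⟶  IMI  (L0)  txn=∅  M[L0]=96
step 8: P2: load  L0  ⟶  ISS  (L0)  txn=BusRd+Flush  M[L0]=36
step 9: P1: store L0 := 23  ⟶  IMI  (L0)  txn=BusRdX  M[L0]=36
step 10: P1: store L0 := 88  ⟶  IMI  (L0)  txn=∅  M[L0]=36
step 11: P2: load  L0  ⟶  ISS  (L0)  txn=BusRd+Flush  M[L0]=88
step 12: P1: load  L0  ⟶  ISS  (L0)  txn=∅  M[L0]=88
step 13: P1: load  L0  ⟶  ISS  (L0)  txn=∅  M[L0]=88
step 14: P1: store L0 := 92  ⟶  IMI  (L0)  txn=BusRdX  M[L0]=88
step 15: P2: load  L1  ⟶  SSS  (L1)  txn=∅  M[L1]=80

memory[L0] = 88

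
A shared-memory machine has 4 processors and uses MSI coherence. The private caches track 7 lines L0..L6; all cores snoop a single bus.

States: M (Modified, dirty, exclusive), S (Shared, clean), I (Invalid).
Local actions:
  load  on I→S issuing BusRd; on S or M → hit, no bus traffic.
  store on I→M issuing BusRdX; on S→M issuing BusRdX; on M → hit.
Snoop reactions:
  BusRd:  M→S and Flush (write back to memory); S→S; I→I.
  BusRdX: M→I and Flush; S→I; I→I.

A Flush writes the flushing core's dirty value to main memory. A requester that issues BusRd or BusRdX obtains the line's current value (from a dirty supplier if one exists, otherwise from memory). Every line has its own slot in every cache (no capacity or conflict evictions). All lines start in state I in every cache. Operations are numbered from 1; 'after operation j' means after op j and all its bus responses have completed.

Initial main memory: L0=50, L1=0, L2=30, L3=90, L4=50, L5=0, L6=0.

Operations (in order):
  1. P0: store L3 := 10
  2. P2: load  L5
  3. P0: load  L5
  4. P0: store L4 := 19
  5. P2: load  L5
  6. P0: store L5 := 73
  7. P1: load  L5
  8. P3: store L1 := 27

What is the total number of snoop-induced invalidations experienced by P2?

  op1 P0: store L3 := 10 → M/I/I/I on L3; bus BusRdX; mem=90
  op2 P2: load  L5 → I/I/S/I on L5; bus BusRd; mem=0
  op3 P0: load  L5 → S/I/S/I on L5; bus BusRd; mem=0
  op4 P0: store L4 := 19 → M/I/I/I on L4; bus BusRdX; mem=50
  op5 P2: load  L5 → S/I/S/I on L5; bus (none); mem=0
  op6 P0: store L5 := 73 → M/I/I/I on L5; bus BusRdX; mem=0
  op7 P1: load  L5 → S/S/I/I on L5; bus BusRd Flush; mem=73
  op8 P3: store L1 := 27 → I/I/I/M on L1; bus BusRdX; mem=0

invalidations = 1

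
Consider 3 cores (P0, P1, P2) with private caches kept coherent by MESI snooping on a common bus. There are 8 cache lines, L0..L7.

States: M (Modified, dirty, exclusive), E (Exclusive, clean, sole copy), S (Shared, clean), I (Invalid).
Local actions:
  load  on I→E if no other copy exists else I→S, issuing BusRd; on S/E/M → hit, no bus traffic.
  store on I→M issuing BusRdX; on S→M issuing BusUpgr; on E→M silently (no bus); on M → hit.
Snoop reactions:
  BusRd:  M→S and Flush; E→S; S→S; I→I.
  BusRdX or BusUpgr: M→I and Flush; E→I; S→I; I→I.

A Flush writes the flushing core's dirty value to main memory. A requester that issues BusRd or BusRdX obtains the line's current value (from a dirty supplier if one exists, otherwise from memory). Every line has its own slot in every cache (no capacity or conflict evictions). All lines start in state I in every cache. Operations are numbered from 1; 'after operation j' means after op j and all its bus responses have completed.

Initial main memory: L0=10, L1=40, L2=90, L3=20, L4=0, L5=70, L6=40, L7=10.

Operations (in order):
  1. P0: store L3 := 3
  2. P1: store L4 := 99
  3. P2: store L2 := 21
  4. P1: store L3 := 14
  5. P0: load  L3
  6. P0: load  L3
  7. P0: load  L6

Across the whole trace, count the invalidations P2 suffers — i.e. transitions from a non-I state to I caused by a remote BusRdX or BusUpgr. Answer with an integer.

  op1 P0: store L3 := 3 → M/I/I on L3; bus BusRdX; mem=20
  op2 P1: store L4 := 99 → I/M/I on L4; bus BusRdX; mem=0
  op3 P2: store L2 := 21 → I/I/M on L2; bus BusRdX; mem=90
  op4 P1: store L3 := 14 → I/M/I on L3; bus BusRdX Flush; mem=3
  op5 P0: load  L3 → S/S/I on L3; bus BusRd Flush; mem=14
  op6 P0: load  L3 → S/S/I on L3; bus (none); mem=14
  op7 P0: load  L6 → E/I/I on L6; bus BusRd; mem=40

invalidations = 0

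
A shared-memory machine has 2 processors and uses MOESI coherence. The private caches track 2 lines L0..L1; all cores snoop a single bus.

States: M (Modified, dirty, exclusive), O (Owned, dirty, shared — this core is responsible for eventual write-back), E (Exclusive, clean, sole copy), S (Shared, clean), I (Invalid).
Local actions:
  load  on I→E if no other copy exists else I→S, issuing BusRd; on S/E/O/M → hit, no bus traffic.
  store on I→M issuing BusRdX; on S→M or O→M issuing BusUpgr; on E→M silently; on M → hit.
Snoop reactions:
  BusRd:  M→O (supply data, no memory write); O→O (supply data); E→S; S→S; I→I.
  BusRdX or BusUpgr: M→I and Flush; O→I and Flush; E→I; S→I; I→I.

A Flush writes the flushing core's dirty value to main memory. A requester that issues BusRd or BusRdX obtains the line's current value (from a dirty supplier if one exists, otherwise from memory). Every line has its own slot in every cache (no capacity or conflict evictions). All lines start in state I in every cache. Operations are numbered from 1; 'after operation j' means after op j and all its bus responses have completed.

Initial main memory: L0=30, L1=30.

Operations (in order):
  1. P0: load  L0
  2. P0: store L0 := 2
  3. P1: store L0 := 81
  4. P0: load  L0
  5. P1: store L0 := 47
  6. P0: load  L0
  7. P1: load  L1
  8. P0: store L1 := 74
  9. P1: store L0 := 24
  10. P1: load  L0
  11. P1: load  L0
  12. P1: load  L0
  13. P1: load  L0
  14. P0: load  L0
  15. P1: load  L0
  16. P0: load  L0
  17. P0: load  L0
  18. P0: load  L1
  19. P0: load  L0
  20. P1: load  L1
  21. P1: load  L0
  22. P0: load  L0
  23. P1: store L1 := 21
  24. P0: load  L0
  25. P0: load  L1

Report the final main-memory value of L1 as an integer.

memory[L1] = 74

  op1 P0: load  L0 → E/I on L0; bus BusRd; mem=30
  op2 P0: store L0 := 2 → M/I on L0; bus (none); mem=30
  op3 P1: store L0 := 81 → I/M on L0; bus BusRdX Flush; mem=2
  op4 P0: load  L0 → S/O on L0; bus BusRd; mem=2
  op5 P1: store L0 := 47 → I/M on L0; bus BusUpgr; mem=2
  op6 P0: load  L0 → S/O on L0; bus BusRd; mem=2
  op7 P1: load  L1 → I/E on L1; bus BusRd; mem=30
  op8 P0: store L1 := 74 → M/I on L1; bus BusRdX; mem=30
  op9 P1: store L0 := 24 → I/M on L0; bus BusUpgr; mem=2
  op10 P1: load  L0 → I/M on L0; bus (none); mem=2
  op11 P1: load  L0 → I/M on L0; bus (none); mem=2
  op12 P1: load  L0 → I/M on L0; bus (none); mem=2
  op13 P1: load  L0 → I/M on L0; bus (none); mem=2
  op14 P0: load  L0 → S/O on L0; bus BusRd; mem=2
  op15 P1: load  L0 → S/O on L0; bus (none); mem=2
  op16 P0: load  L0 → S/O on L0; bus (none); mem=2
  op17 P0: load  L0 → S/O on L0; bus (none); mem=2
  op18 P0: load  L1 → M/I on L1; bus (none); mem=30
  op19 P0: load  L0 → S/O on L0; bus (none); mem=2
  op20 P1: load  L1 → O/S on L1; bus BusRd; mem=30
  op21 P1: load  L0 → S/O on L0; bus (none); mem=2
  op22 P0: load  L0 → S/O on L0; bus (none); mem=2
  op23 P1: store L1 := 21 → I/M on L1; bus BusUpgr Flush; mem=74
  op24 P0: load  L0 → S/O on L0; bus (none); mem=2
  op25 P0: load  L1 → S/O on L1; bus BusRd; mem=74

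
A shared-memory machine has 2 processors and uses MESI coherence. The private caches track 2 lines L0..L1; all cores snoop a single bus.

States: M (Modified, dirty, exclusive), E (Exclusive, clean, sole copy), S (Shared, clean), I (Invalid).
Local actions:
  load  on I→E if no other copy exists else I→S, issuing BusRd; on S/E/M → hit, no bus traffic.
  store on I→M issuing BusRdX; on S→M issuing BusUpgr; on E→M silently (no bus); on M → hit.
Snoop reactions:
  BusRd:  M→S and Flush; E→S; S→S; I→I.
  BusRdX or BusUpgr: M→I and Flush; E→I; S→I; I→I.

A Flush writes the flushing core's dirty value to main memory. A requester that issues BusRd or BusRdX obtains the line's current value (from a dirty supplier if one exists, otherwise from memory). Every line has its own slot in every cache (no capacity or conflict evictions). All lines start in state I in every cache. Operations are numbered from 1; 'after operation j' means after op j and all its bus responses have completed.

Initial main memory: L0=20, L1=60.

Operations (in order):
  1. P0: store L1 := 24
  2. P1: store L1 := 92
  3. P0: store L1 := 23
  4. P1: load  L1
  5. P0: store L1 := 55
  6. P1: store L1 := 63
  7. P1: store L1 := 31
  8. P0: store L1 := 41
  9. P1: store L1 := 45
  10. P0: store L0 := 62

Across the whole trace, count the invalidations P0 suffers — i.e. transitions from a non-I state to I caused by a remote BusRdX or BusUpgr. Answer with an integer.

step 1: P0: store L1 := 24  ⟶  MI  (L1)  txn=BusRdX  M[L1]=60
step 2: P1: store L1 := 92  ⟶  IM  (L1)  txn=BusRdX+Flush  M[L1]=24
step 3: P0: store L1 := 23  ⟶  MI  (L1)  txn=BusRdX+Flush  M[L1]=92
step 4: P1: load  L1  ⟶  SS  (L1)  txn=BusRd+Flush  M[L1]=23
step 5: P0: store L1 := 55  ⟶  MI  (L1)  txn=BusUpgr  M[L1]=23
step 6: P1: store L1 := 63  ⟶  IM  (L1)  txn=BusRdX+Flush  M[L1]=55
step 7: P1: store L1 := 31  ⟶  IM  (L1)  txn=∅  M[L1]=55
step 8: P0: store L1 := 41  ⟶  MI  (L1)  txn=BusRdX+Flush  M[L1]=31
step 9: P1: store L1 := 45  ⟶  IM  (L1)  txn=BusRdX+Flush  M[L1]=41
step 10: P0: store L0 := 62  ⟶  MI  (L0)  txn=BusRdX  M[L0]=20

invalidations = 3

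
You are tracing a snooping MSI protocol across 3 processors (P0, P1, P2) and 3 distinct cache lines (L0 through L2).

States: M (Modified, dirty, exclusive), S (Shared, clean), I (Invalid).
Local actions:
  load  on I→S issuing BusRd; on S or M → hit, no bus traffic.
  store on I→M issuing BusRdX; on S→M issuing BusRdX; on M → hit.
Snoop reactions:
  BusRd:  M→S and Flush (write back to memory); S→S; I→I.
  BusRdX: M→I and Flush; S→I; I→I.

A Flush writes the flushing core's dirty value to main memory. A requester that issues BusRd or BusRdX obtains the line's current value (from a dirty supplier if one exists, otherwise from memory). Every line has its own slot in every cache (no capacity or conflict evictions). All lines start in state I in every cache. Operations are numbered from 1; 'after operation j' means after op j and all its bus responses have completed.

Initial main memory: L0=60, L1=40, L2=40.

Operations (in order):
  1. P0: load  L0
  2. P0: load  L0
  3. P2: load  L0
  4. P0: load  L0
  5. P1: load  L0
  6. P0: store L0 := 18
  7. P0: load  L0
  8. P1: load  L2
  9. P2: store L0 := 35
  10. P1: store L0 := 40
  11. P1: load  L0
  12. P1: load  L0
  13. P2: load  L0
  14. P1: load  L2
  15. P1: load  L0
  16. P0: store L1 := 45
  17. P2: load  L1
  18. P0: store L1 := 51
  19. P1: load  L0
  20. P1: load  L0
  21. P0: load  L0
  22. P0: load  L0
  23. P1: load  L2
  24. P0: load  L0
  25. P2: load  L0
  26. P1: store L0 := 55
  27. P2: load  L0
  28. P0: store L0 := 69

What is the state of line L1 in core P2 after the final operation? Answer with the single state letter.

[1] P0: load  L0 | P0:S(60), P1:I, P2:I | bus: BusRd
[2] P0: load  L0 | P0:S(60), P1:I, P2:I | bus: none
[3] P2: load  L0 | P0:S(60), P1:I, P2:S(60) | bus: BusRd
[4] P0: load  L0 | P0:S(60), P1:I, P2:S(60) | bus: none
[5] P1: load  L0 | P0:S(60), P1:S(60), P2:S(60) | bus: BusRd
[6] P0: store L0 := 18 | P0:M(18), P1:I, P2:I | bus: BusRdX
[7] P0: load  L0 | P0:M(18), P1:I, P2:I | bus: none
[8] P1: load  L2 | P0:I, P1:S(40), P2:I | bus: BusRd
[9] P2: store L0 := 35 | P0:I, P1:I, P2:M(35) | bus: BusRdX,Flush
[10] P1: store L0 := 40 | P0:I, P1:M(40), P2:I | bus: BusRdX,Flush
[11] P1: load  L0 | P0:I, P1:M(40), P2:I | bus: none
[12] P1: load  L0 | P0:I, P1:M(40), P2:I | bus: none
[13] P2: load  L0 | P0:I, P1:S(40), P2:S(40) | bus: BusRd,Flush
[14] P1: load  L2 | P0:I, P1:S(40), P2:I | bus: none
[15] P1: load  L0 | P0:I, P1:S(40), P2:S(40) | bus: none
[16] P0: store L1 := 45 | P0:M(45), P1:I, P2:I | bus: BusRdX
[17] P2: load  L1 | P0:S(45), P1:I, P2:S(45) | bus: BusRd,Flush
[18] P0: store L1 := 51 | P0:M(51), P1:I, P2:I | bus: BusRdX
[19] P1: load  L0 | P0:I, P1:S(40), P2:S(40) | bus: none
[20] P1: load  L0 | P0:I, P1:S(40), P2:S(40) | bus: none
[21] P0: load  L0 | P0:S(40), P1:S(40), P2:S(40) | bus: BusRd
[22] P0: load  L0 | P0:S(40), P1:S(40), P2:S(40) | bus: none
[23] P1: load  L2 | P0:I, P1:S(40), P2:I | bus: none
[24] P0: load  L0 | P0:S(40), P1:S(40), P2:S(40) | bus: none
[25] P2: load  L0 | P0:S(40), P1:S(40), P2:S(40) | bus: none
[26] P1: store L0 := 55 | P0:I, P1:M(55), P2:I | bus: BusRdX
[27] P2: load  L0 | P0:I, P1:S(55), P2:S(55) | bus: BusRd,Flush
[28] P0: store L0 := 69 | P0:M(69), P1:I, P2:I | bus: BusRdX

state = I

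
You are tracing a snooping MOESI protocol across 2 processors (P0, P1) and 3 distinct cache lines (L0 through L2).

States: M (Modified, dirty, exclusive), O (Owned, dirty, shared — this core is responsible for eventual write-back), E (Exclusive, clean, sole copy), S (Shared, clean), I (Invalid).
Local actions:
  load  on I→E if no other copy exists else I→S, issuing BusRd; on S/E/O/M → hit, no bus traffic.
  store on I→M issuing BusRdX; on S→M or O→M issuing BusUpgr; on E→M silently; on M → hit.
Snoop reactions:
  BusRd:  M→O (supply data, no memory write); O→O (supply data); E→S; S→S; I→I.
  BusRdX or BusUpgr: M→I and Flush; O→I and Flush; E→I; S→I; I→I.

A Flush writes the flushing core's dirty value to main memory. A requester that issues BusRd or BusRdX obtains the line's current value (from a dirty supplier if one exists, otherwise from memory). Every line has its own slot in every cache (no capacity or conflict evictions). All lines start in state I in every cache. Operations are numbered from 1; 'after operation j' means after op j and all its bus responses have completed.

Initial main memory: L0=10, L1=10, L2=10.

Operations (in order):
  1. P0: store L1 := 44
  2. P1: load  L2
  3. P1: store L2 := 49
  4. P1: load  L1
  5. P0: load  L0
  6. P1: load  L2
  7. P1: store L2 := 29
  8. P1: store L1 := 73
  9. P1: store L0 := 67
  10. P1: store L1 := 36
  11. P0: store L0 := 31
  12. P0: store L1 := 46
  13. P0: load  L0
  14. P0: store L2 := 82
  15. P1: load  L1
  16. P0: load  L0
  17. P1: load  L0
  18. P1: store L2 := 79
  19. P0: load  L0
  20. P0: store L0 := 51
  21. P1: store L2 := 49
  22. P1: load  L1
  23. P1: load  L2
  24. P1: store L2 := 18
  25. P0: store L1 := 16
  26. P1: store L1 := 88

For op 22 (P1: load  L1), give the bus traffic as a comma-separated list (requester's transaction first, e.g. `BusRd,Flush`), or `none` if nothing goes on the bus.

  op1 P0: store L1 := 44 → M/I on L1; bus BusRdX; mem=10
  op2 P1: load  L2 → I/E on L2; bus BusRd; mem=10
  op3 P1: store L2 := 49 → I/M on L2; bus (none); mem=10
  op4 P1: load  L1 → O/S on L1; bus BusRd; mem=10
  op5 P0: load  L0 → E/I on L0; bus BusRd; mem=10
  op6 P1: load  L2 → I/M on L2; bus (none); mem=10
  op7 P1: store L2 := 29 → I/M on L2; bus (none); mem=10
  op8 P1: store L1 := 73 → I/M on L1; bus BusUpgr Flush; mem=44
  op9 P1: store L0 := 67 → I/M on L0; bus BusRdX; mem=10
  op10 P1: store L1 := 36 → I/M on L1; bus (none); mem=44
  op11 P0: store L0 := 31 → M/I on L0; bus BusRdX Flush; mem=67
  op12 P0: store L1 := 46 → M/I on L1; bus BusRdX Flush; mem=36
  op13 P0: load  L0 → M/I on L0; bus (none); mem=67
  op14 P0: store L2 := 82 → M/I on L2; bus BusRdX Flush; mem=29
  op15 P1: load  L1 → O/S on L1; bus BusRd; mem=36
  op16 P0: load  L0 → M/I on L0; bus (none); mem=67
  op17 P1: load  L0 → O/S on L0; bus BusRd; mem=67
  op18 P1: store L2 := 79 → I/M on L2; bus BusRdX Flush; mem=82
  op19 P0: load  L0 → O/S on L0; bus (none); mem=67
  op20 P0: store L0 := 51 → M/I on L0; bus BusUpgr; mem=67
  op21 P1: store L2 := 49 → I/M on L2; bus (none); mem=82
  op22 P1: load  L1 → O/S on L1; bus (none); mem=36
  op23 P1: load  L2 → I/M on L2; bus (none); mem=82
  op24 P1: store L2 := 18 → I/M on L2; bus (none); mem=82
  op25 P0: store L1 := 16 → M/I on L1; bus BusUpgr; mem=36
  op26 P1: store L1 := 88 → I/M on L1; bus BusRdX Flush; mem=16

bus = none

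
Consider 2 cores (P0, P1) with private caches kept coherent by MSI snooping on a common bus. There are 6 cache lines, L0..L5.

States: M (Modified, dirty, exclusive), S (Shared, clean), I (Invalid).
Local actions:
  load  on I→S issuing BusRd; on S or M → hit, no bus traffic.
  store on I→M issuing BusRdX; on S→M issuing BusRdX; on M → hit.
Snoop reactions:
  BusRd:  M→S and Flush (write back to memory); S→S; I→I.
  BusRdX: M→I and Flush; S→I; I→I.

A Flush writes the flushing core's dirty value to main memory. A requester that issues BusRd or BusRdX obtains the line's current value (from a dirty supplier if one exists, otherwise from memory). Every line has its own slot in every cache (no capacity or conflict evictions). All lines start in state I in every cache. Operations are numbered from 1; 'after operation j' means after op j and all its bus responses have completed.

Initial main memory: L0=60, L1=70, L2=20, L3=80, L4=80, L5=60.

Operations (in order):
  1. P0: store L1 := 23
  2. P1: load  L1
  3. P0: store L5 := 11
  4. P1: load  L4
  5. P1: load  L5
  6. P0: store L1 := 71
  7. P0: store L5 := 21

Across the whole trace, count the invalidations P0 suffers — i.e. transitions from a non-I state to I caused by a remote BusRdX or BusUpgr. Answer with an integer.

step 1: P0: store L1 := 23  ⟶  MI  (L1)  txn=BusRdX  M[L1]=70
step 2: P1: load  L1  ⟶  SS  (L1)  txn=BusRd+Flush  M[L1]=23
step 3: P0: store L5 := 11  ⟶  MI  (L5)  txn=BusRdX  M[L5]=60
step 4: P1: load  L4  ⟶  IS  (L4)  txn=BusRd  M[L4]=80
step 5: P1: load  L5  ⟶  SS  (L5)  txn=BusRd+Flush  M[L5]=11
step 6: P0: store L1 := 71  ⟶  MI  (L1)  txn=BusRdX  M[L1]=23
step 7: P0: store L5 := 21  ⟶  MI  (L5)  txn=BusRdX  M[L5]=11

invalidations = 0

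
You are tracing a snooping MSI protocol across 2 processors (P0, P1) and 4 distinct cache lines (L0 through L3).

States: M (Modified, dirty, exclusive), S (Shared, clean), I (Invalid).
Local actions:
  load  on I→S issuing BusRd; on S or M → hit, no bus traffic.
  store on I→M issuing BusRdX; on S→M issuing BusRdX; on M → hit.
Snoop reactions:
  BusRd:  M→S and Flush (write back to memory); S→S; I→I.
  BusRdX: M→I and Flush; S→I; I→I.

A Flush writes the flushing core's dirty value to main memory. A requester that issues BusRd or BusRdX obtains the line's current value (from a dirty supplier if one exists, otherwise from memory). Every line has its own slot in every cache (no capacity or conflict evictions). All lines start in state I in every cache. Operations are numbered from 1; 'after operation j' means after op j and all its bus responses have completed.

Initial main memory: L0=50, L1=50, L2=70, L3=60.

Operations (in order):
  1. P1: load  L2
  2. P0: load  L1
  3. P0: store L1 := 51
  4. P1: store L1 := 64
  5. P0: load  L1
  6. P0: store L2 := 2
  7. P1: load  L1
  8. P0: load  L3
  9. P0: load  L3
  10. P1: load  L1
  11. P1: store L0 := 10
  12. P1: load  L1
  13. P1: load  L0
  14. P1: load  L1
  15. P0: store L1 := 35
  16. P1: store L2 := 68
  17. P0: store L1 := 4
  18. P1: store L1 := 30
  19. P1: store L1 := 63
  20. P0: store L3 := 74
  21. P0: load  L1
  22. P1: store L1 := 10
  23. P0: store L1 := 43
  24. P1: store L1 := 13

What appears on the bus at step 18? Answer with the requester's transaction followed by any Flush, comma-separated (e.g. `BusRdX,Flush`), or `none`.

bus = BusRdX,Flush

1. P1: load  L2  bus=[BusRd]  L2: P0=I P1=S  mem[L2]=70
2. P0: load  L1  bus=[BusRd]  L1: P0=S P1=I  mem[L1]=50
3. P0: store L1 := 51  bus=[BusRdX]  L1: P0=M P1=I  mem[L1]=50
4. P1: store L1 := 64  bus=[BusRdX,Flush]  L1: P0=I P1=M  mem[L1]=51
5. P0: load  L1  bus=[BusRd,Flush]  L1: P0=S P1=S  mem[L1]=64
6. P0: store L2 := 2  bus=[BusRdX]  L2: P0=M P1=I  mem[L2]=70
7. P1: load  L1  bus=[-]  L1: P0=S P1=S  mem[L1]=64
8. P0: load  L3  bus=[BusRd]  L3: P0=S P1=I  mem[L3]=60
9. P0: load  L3  bus=[-]  L3: P0=S P1=I  mem[L3]=60
10. P1: load  L1  bus=[-]  L1: P0=S P1=S  mem[L1]=64
11. P1: store L0 := 10  bus=[BusRdX]  L0: P0=I P1=M  mem[L0]=50
12. P1: load  L1  bus=[-]  L1: P0=S P1=S  mem[L1]=64
13. P1: load  L0  bus=[-]  L0: P0=I P1=M  mem[L0]=50
14. P1: load  L1  bus=[-]  L1: P0=S P1=S  mem[L1]=64
15. P0: store L1 := 35  bus=[BusRdX]  L1: P0=M P1=I  mem[L1]=64
16. P1: store L2 := 68  bus=[BusRdX,Flush]  L2: P0=I P1=M  mem[L2]=2
17. P0: store L1 := 4  bus=[-]  L1: P0=M P1=I  mem[L1]=64
18. P1: store L1 := 30  bus=[BusRdX,Flush]  L1: P0=I P1=M  mem[L1]=4
19. P1: store L1 := 63  bus=[-]  L1: P0=I P1=M  mem[L1]=4
20. P0: store L3 := 74  bus=[BusRdX]  L3: P0=M P1=I  mem[L3]=60
21. P0: load  L1  bus=[BusRd,Flush]  L1: P0=S P1=S  mem[L1]=63
22. P1: store L1 := 10  bus=[BusRdX]  L1: P0=I P1=M  mem[L1]=63
23. P0: store L1 := 43  bus=[BusRdX,Flush]  L1: P0=M P1=I  mem[L1]=10
24. P1: store L1 := 13  bus=[BusRdX,Flush]  L1: P0=I P1=M  mem[L1]=43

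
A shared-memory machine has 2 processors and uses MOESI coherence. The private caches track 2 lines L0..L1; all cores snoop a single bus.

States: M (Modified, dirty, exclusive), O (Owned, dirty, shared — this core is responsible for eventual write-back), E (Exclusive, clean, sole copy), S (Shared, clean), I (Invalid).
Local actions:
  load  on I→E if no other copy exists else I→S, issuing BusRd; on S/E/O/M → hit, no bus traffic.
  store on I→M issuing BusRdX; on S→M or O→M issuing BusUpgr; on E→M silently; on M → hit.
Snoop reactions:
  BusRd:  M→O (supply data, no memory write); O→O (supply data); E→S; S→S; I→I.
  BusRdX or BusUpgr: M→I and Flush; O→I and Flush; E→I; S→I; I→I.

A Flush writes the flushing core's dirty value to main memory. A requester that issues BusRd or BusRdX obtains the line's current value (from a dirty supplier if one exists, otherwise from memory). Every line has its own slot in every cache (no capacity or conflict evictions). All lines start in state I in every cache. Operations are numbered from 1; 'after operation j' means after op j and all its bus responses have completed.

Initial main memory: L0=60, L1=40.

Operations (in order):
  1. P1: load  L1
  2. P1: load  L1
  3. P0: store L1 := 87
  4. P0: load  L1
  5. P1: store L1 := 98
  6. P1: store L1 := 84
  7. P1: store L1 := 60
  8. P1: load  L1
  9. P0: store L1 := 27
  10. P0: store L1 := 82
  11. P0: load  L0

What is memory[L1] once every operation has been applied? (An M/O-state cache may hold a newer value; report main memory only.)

  op1 P1: load  L1 → I/E on L1; bus BusRd; mem=40
  op2 P1: load  L1 → I/E on L1; bus (none); mem=40
  op3 P0: store L1 := 87 → M/I on L1; bus BusRdX; mem=40
  op4 P0: load  L1 → M/I on L1; bus (none); mem=40
  op5 P1: store L1 := 98 → I/M on L1; bus BusRdX Flush; mem=87
  op6 P1: store L1 := 84 → I/M on L1; bus (none); mem=87
  op7 P1: store L1 := 60 → I/M on L1; bus (none); mem=87
  op8 P1: load  L1 → I/M on L1; bus (none); mem=87
  op9 P0: store L1 := 27 → M/I on L1; bus BusRdX Flush; mem=60
  op10 P0: store L1 := 82 → M/I on L1; bus (none); mem=60
  op11 P0: load  L0 → E/I on L0; bus BusRd; mem=60

memory[L1] = 60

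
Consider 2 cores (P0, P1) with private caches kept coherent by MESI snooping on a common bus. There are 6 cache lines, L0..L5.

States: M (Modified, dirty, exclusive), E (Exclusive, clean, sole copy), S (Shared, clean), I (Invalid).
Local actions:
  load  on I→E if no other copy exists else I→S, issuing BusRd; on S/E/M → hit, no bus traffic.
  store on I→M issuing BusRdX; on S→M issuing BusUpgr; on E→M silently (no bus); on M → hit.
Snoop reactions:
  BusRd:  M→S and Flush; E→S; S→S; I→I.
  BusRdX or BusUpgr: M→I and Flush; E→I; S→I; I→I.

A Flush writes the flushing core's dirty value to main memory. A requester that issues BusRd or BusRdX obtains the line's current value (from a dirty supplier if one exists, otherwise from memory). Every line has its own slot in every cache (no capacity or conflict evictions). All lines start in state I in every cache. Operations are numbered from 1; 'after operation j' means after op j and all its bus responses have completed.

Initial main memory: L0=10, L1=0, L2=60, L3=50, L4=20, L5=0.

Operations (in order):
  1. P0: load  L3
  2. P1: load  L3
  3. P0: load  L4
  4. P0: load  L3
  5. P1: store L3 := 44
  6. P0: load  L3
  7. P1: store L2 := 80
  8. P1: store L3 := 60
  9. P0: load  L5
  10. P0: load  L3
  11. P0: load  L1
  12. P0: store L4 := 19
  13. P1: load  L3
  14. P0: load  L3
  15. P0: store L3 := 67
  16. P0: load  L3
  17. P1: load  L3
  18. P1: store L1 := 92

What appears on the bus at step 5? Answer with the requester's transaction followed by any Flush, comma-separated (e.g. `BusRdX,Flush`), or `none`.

  op1 P0: load  L3 → E/I on L3; bus BusRd; mem=50
  op2 P1: load  L3 → S/S on L3; bus BusRd; mem=50
  op3 P0: load  L4 → E/I on L4; bus BusRd; mem=20
  op4 P0: load  L3 → S/S on L3; bus (none); mem=50
  op5 P1: store L3 := 44 → I/M on L3; bus BusUpgr; mem=50
  op6 P0: load  L3 → S/S on L3; bus BusRd Flush; mem=44
  op7 P1: store L2 := 80 → I/M on L2; bus BusRdX; mem=60
  op8 P1: store L3 := 60 → I/M on L3; bus BusUpgr; mem=44
  op9 P0: load  L5 → E/I on L5; bus BusRd; mem=0
  op10 P0: load  L3 → S/S on L3; bus BusRd Flush; mem=60
  op11 P0: load  L1 → E/I on L1; bus BusRd; mem=0
  op12 P0: store L4 := 19 → M/I on L4; bus (none); mem=20
  op13 P1: load  L3 → S/S on L3; bus (none); mem=60
  op14 P0: load  L3 → S/S on L3; bus (none); mem=60
  op15 P0: store L3 := 67 → M/I on L3; bus BusUpgr; mem=60
  op16 P0: load  L3 → M/I on L3; bus (none); mem=60
  op17 P1: load  L3 → S/S on L3; bus BusRd Flush; mem=67
  op18 P1: store L1 := 92 → I/M on L1; bus BusRdX; mem=0

bus = BusUpgr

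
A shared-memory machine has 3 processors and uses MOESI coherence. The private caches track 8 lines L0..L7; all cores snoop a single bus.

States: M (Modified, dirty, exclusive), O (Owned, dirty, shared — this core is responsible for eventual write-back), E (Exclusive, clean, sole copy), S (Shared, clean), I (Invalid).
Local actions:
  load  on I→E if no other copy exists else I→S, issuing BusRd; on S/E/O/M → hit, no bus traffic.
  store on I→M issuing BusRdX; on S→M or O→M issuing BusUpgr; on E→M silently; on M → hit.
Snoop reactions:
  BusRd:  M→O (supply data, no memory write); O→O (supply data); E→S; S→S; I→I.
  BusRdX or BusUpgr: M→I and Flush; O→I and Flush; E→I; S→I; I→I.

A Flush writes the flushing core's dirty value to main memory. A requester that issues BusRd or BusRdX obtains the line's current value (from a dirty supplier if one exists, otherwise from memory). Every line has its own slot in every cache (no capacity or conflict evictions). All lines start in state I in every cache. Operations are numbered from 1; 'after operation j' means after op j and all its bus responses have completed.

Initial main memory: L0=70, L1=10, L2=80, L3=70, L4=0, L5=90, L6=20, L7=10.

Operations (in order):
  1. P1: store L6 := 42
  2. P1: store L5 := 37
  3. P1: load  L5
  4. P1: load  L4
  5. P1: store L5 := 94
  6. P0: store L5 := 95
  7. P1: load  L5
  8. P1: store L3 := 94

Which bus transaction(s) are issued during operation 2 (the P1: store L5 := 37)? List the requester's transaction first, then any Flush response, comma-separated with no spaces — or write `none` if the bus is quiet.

bus = BusRdX

[1] P1: store L6 := 42 | P0:I, P1:M(42), P2:I | bus: BusRdX
[2] P1: store L5 := 37 | P0:I, P1:M(37), P2:I | bus: BusRdX
[3] P1: load  L5 | P0:I, P1:M(37), P2:I | bus: none
[4] P1: load  L4 | P0:I, P1:E(0), P2:I | bus: BusRd
[5] P1: store L5 := 94 | P0:I, P1:M(94), P2:I | bus: none
[6] P0: store L5 := 95 | P0:M(95), P1:I, P2:I | bus: BusRdX,Flush
[7] P1: load  L5 | P0:O(95), P1:S(95), P2:I | bus: BusRd
[8] P1: store L3 := 94 | P0:I, P1:M(94), P2:I | bus: BusRdX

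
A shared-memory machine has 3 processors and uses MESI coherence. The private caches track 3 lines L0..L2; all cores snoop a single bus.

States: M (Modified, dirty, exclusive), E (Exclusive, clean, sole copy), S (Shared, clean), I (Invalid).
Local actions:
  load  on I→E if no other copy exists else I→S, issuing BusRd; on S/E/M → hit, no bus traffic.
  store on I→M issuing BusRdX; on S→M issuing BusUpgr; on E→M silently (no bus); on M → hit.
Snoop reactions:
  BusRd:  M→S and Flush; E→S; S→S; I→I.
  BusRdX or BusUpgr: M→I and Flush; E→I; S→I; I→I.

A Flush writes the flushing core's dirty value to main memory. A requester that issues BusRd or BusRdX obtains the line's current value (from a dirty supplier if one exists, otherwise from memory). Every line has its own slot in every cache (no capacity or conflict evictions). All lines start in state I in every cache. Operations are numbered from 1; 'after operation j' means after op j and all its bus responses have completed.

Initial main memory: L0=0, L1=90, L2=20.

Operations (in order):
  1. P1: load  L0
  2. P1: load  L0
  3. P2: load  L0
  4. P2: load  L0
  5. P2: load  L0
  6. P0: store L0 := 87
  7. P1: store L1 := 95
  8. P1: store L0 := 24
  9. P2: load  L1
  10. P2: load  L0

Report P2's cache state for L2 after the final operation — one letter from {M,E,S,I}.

[1] P1: load  L0 | P0:I, P1:E(0), P2:I | bus: BusRd
[2] P1: load  L0 | P0:I, P1:E(0), P2:I | bus: none
[3] P2: load  L0 | P0:I, P1:S(0), P2:S(0) | bus: BusRd
[4] P2: load  L0 | P0:I, P1:S(0), P2:S(0) | bus: none
[5] P2: load  L0 | P0:I, P1:S(0), P2:S(0) | bus: none
[6] P0: store L0 := 87 | P0:M(87), P1:I, P2:I | bus: BusRdX
[7] P1: store L1 := 95 | P0:I, P1:M(95), P2:I | bus: BusRdX
[8] P1: store L0 := 24 | P0:I, P1:M(24), P2:I | bus: BusRdX,Flush
[9] P2: load  L1 | P0:I, P1:S(95), P2:S(95) | bus: BusRd,Flush
[10] P2: load  L0 | P0:I, P1:S(24), P2:S(24) | bus: BusRd,Flush

state = I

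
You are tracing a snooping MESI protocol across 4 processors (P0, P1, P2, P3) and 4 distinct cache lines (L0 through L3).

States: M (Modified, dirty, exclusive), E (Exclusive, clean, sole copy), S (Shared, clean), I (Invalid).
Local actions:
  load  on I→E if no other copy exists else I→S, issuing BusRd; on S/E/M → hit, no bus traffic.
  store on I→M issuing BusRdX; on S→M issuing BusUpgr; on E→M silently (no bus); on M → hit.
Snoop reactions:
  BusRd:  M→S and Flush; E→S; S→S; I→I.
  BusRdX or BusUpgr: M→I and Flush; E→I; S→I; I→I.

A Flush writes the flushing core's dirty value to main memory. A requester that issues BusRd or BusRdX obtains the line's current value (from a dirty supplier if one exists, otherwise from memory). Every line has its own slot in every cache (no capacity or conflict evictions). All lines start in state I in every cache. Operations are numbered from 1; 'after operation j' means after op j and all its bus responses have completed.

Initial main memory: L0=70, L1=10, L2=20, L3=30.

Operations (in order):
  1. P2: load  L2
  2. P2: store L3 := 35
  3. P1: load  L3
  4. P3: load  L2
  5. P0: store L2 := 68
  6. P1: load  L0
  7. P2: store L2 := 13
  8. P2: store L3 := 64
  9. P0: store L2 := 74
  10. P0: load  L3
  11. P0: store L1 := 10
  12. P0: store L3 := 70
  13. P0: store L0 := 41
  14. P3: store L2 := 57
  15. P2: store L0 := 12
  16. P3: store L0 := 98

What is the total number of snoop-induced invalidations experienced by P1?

invalidations = 2

step 1: P2: load  L2  ⟶  IIEI  (L2)  txn=BusRd  M[L2]=20
step 2: P2: store L3 := 35  ⟶  IIMI  (L3)  txn=BusRdX  M[L3]=30
step 3: P1: load  L3  ⟶  ISSI  (L3)  txn=BusRd+Flush  M[L3]=35
step 4: P3: load  L2  ⟶  IISS  (L2)  txn=BusRd  M[L2]=20
step 5: P0: store L2 := 68  ⟶  MIII  (L2)  txn=BusRdX  M[L2]=20
step 6: P1: load  L0  ⟶  IEII  (L0)  txn=BusRd  M[L0]=70
step 7: P2: store L2 := 13  ⟶  IIMI  (L2)  txn=BusRdX+Flush  M[L2]=68
step 8: P2: store L3 := 64  ⟶  IIMI  (L3)  txn=BusUpgr  M[L3]=35
step 9: P0: store L2 := 74  ⟶  MIII  (L2)  txn=BusRdX+Flush  M[L2]=13
step 10: P0: load  L3  ⟶  SISI  (L3)  txn=BusRd+Flush  M[L3]=64
step 11: P0: store L1 := 10  ⟶  MIII  (L1)  txn=BusRdX  M[L1]=10
step 12: P0: store L3 := 70  ⟶  MIII  (L3)  txn=BusUpgr  M[L3]=64
step 13: P0: store L0 := 41  ⟶  MIII  (L0)  txn=BusRdX  M[L0]=70
step 14: P3: store L2 := 57  ⟶  IIIM  (L2)  txn=BusRdX+Flush  M[L2]=74
step 15: P2: store L0 := 12  ⟶  IIMI  (L0)  txn=BusRdX+Flush  M[L0]=41
step 16: P3: store L0 := 98  ⟶  IIIM  (L0)  txn=BusRdX+Flush  M[L0]=12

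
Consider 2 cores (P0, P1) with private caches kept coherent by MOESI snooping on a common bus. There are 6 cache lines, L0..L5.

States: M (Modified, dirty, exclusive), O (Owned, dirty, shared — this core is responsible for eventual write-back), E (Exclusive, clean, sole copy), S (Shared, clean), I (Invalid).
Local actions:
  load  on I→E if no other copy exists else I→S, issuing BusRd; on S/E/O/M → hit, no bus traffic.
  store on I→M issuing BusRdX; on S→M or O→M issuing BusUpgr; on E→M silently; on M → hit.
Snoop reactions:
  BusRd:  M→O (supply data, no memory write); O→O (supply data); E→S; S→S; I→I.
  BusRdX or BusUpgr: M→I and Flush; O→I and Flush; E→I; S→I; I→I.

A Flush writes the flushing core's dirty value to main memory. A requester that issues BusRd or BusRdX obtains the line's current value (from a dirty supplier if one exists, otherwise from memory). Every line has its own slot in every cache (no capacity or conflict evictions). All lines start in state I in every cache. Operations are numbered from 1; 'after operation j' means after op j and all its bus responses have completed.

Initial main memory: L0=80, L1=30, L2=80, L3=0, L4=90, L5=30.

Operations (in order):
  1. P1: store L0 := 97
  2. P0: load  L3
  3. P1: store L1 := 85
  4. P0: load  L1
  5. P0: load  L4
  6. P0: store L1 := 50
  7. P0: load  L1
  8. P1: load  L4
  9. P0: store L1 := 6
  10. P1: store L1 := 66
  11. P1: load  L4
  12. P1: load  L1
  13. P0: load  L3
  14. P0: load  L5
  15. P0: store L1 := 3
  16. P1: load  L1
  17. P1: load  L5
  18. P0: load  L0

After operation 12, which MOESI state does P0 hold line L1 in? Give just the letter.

  op1 P1: store L0 := 97 → I/M on L0; bus BusRdX; mem=80
  op2 P0: load  L3 → E/I on L3; bus BusRd; mem=0
  op3 P1: store L1 := 85 → I/M on L1; bus BusRdX; mem=30
  op4 P0: load  L1 → S/O on L1; bus BusRd; mem=30
  op5 P0: load  L4 → E/I on L4; bus BusRd; mem=90
  op6 P0: store L1 := 50 → M/I on L1; bus BusUpgr Flush; mem=85
  op7 P0: load  L1 → M/I on L1; bus (none); mem=85
  op8 P1: load  L4 → S/S on L4; bus BusRd; mem=90
  op9 P0: store L1 := 6 → M/I on L1; bus (none); mem=85
  op10 P1: store L1 := 66 → I/M on L1; bus BusRdX Flush; mem=6
  op11 P1: load  L4 → S/S on L4; bus (none); mem=90
  op12 P1: load  L1 → I/M on L1; bus (none); mem=6
  op13 P0: load  L3 → E/I on L3; bus (none); mem=0
  op14 P0: load  L5 → E/I on L5; bus BusRd; mem=30
  op15 P0: store L1 := 3 → M/I on L1; bus BusRdX Flush; mem=66
  op16 P1: load  L1 → O/S on L1; bus BusRd; mem=66
  op17 P1: load  L5 → S/S on L5; bus BusRd; mem=30
  op18 P0: load  L0 → S/O on L0; bus BusRd; mem=80

state = I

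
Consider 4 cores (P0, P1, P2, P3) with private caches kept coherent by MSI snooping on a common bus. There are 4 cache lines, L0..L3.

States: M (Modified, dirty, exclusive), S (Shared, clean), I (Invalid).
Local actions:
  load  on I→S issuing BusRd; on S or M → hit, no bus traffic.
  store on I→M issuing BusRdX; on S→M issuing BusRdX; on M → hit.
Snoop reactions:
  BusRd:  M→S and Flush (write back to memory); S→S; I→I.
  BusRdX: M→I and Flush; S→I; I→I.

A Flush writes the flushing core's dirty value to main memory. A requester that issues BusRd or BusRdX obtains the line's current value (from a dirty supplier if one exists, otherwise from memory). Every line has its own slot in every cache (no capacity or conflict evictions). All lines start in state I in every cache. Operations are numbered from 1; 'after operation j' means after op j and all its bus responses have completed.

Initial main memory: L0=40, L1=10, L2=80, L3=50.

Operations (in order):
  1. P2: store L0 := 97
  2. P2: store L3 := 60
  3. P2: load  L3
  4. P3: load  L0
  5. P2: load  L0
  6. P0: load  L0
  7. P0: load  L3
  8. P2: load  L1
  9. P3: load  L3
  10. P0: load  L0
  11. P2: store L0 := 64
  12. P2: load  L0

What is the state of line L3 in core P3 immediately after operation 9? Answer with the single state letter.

  op1 P2: store L0 := 97 → I/I/M/I on L0; bus BusRdX; mem=40
  op2 P2: store L3 := 60 → I/I/M/I on L3; bus BusRdX; mem=50
  op3 P2: load  L3 → I/I/M/I on L3; bus (none); mem=50
  op4 P3: load  L0 → I/I/S/S on L0; bus BusRd Flush; mem=97
  op5 P2: load  L0 → I/I/S/S on L0; bus (none); mem=97
  op6 P0: load  L0 → S/I/S/S on L0; bus BusRd; mem=97
  op7 P0: load  L3 → S/I/S/I on L3; bus BusRd Flush; mem=60
  op8 P2: load  L1 → I/I/S/I on L1; bus BusRd; mem=10
  op9 P3: load  L3 → S/I/S/S on L3; bus BusRd; mem=60
  op10 P0: load  L0 → S/I/S/S on L0; bus (none); mem=97
  op11 P2: store L0 := 64 → I/I/M/I on L0; bus BusRdX; mem=97
  op12 P2: load  L0 → I/I/M/I on L0; bus (none); mem=97

state = S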